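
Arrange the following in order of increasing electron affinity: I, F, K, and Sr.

Sr, K, I, F

Electron affinity generally becomes more exothermic across a period toward the halogens and less exothermic down a group.
These span different periods and groups, so the two trends combine.
K > Sr: the two effects oppose for this pair; the down-group effect wins (48 vs 5 kJ/mol).
I > K: period and group pull opposite ways; the across-period shift dominates (295 vs 48 kJ/mol).
F > I: F sits above I in group 17, so the down-group effect alone puts F higher.
Approximate values (kJ/mol): F 328, K 48, Sr 5, I 295.
So from lowest to highest: Sr < K < I < F.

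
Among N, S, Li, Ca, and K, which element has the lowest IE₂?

Ca

After 1 electron has been removed, what remains? N⁺ still has 4 valence electrons; S⁺ still has 5 valence electrons; Li⁺ is the bare [He] core; Ca⁺ still has 1 valence electron; K⁺ is the bare [Ar] core.
Pulling an electron out of a noble-gas core costs far more than removing a remaining valence electron, so K and Li sit at the high end of IE_2.
Valence configurations: N⁺ [He]2s²2p², S⁺ [Ne]3s²3p³, Ca⁺ [Ar]4s¹.
Tabulated IE_2 (kJ/mol): N 2856, S 2252, Li 7298, Ca 1145, K 3052.
Putting it together, IE_2: Ca < S < N < K < Li.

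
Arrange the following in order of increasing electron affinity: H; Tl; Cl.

Atoms with high Z_eff and room in the valence shell (especially the halogens) have the most exothermic electron affinities.
Here both period and group differ, so the two effects have to be weighed against each other.
H > Tl: period and group pull opposite ways; the down-group shift dominates (73 vs 19 kJ/mol).
Cl > H: the two effects oppose for this pair; the across-period effect wins (349 vs 73 kJ/mol).
Tabulated electron affinity (kJ/mol): H 73, Cl 349, Tl 19.
So from lowest to highest: Tl < H < Cl.

Tl < H < Cl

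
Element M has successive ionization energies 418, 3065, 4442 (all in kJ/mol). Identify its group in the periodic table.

Group 1

Look for the largest jump between consecutive ionization energies: IE2/IE1 ≈ 7.3, far larger than any earlier ratio.
That jump marks the point where a core electron is being removed. So the atom has 1 valence electron.
A main-group element with 1 valence electron is in group 1.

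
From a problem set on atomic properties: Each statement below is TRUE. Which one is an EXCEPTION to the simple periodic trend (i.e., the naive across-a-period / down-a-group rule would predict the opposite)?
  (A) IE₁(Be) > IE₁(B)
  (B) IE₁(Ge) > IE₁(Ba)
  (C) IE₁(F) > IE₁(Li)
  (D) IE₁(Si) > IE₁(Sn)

(A)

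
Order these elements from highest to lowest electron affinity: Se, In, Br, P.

Atoms with high Z_eff and room in the valence shell (especially the halogens) have the most exothermic electron affinities.
Here both period and group differ, so the two effects have to be weighed against each other.
P > In: both effects reinforce here, so P is clearly the higher of the two.
Se > P: period and group pull opposite ways; the across-period shift dominates (195 vs 72 kJ/mol).
Br > Se: both are in period 4; the period trend gives Br the larger value.
Tabulated electron affinity (kJ/mol): P 72, Se 195, Br 325, In 29.
So from highest to lowest: Br > Se > P > In.

Br, Se, P, In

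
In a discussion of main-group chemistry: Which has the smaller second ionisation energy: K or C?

C

Consider each +1 ion: K⁺ is the bare [Ar] core; C⁺ still has 3 valence electrons.
Core electrons are held far more tightly than valence electrons, so K tops the IE_2 order.
The numbers (kJ/mol): K 3052, C 2353.
Overall IE_2 order: C < K.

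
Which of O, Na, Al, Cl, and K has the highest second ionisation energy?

Na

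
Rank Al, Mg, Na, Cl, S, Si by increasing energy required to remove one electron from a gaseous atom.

Na is in period 3, group 1; Mg is in period 3, group 2; Al is in period 3, group 13; Si is in period 3, group 14; S is in period 3, group 16; Cl is in period 3, group 17.
IE₁ increases left→right with effective nuclear charge and decreases top→bottom as the valence shell moves farther out.
All lie in period 3; the across-period trend (first ionization energy increases left to right) applies, with the exception below.
Note the exception: Mg has a higher first ionization energy than Al, contrary to the simple trend — Al's single 3p electron is easier to remove than one from Mg's filled 3s².
Tabulated first ionization energy (kJ/mol): Na 496, Mg 738, Al 578, Si 786, S 1000, Cl 1251.
So from lowest to highest: Na < Al < Mg < Si < S < Cl.

Na < Al < Mg < Si < S < Cl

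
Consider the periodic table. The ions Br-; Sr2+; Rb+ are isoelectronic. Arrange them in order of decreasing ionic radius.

Br- > Rb+ > Sr2+

All of these have 36 electrons, so size is governed by nuclear charge alone: the more protons, the stronger the pull on the same electron cloud, and the smaller the ion.
Nuclear charges: Sr2+ (Z=38), Rb+ (Z=37), Br- (Z=35).
Largest to smallest: Br- > Rb+ > Sr2+.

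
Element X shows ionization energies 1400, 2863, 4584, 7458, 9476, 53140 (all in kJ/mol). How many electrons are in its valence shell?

5

Look for the largest jump between consecutive ionization energies: IE6/IE5 ≈ 5.6, far larger than any earlier ratio.
That jump marks the point where a core electron is being removed. So the atom has 5 valence electrons.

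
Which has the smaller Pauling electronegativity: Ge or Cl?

Ge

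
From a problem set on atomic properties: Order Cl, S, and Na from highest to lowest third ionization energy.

Na > Cl > S

IE_3 is the cost of taking one more electron from the +2 cation: Cl²⁺ still has 5 valence electrons; S²⁺ still has 4 valence electrons; Na²⁺ is already 1 electron into the core.
Pulling an electron out of a noble-gas core costs far more than removing a remaining valence electron, so Na sits at the high end of IE_3.
Valence configurations: Cl²⁺ [Ne]3s²3p³, S²⁺ [Ne]3s²3p².
The numbers (kJ/mol): Cl 3822, S 3357, Na 6910.
So the third ionization energies run S < Cl < Na.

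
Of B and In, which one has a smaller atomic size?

B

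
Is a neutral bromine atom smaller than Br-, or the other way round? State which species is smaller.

Forming Br- adds 1 electron to Br. More electron–electron repulsion in the same shell, with unchanged nuclear charge, lets the cloud expand.
An anion is larger than its parent atom: Br- > Br.

Br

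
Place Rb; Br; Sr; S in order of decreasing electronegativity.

Br > S > Sr > Rb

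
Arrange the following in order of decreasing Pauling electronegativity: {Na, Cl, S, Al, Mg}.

Cl > S > Al > Mg > Na

Na is in period 3, group 1; Mg is in period 3, group 2; Al is in period 3, group 13; S is in period 3, group 16; Cl is in period 3, group 17.
Smaller atoms with higher effective nuclear charge are more electronegative.
All lie in period 3, so electronegativity increases left to right.
So from highest to lowest: Cl > S > Al > Mg > Na.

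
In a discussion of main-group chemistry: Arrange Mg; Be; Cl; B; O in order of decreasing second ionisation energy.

O > B > Cl > Be > Mg

The second ionization energy removes an electron from the +1 ion. For each element: Mg⁺ still has 1 valence electron; Be⁺ still has 1 valence electron; Cl⁺ still has 6 valence electrons; B⁺ still has 2 valence electrons; O⁺ still has 5 valence electrons.
All are still removing valence electrons, so compare the +1 ions as you would atoms: IE_2 generally rises across a period (higher Z_eff) and falls down a group (larger shell), subject to the usual subshell exceptions.
Valence configurations: Mg⁺ [Ne]3s¹, Be⁺ [He]2s¹, Cl⁺ [Ne]3s²3p⁴, B⁺ [He]2s², O⁺ [He]2s²2p³.
Approximate IE_2 values (kJ/mol): Mg 1451, Be 1757, Cl 2298, B 2427, O 3388.
Overall IE_2 order: Mg < Be < Cl < B < O.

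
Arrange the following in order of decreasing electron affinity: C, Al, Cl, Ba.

Cl, C, Al, Ba

Electron affinity generally becomes more exothermic across a period toward the halogens and less exothermic down a group.
Neither a single period nor a single group — weigh both effects.
Al > Ba: both effects reinforce here, so Al is clearly the higher of the two.
C > Al: both effects reinforce here, so C is clearly the higher of the two.
Cl > C: the two effects oppose for this pair; the across-period effect wins (349 vs 122 kJ/mol).
For reference (kJ/mol): C 122, Al 42, Cl 349, Ba 14.
So from highest to lowest: Cl > C > Al > Ba.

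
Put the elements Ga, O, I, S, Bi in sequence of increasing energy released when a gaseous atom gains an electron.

Ga, Bi, O, S, I

O is in period 2, group 16; S is in period 3, group 16; Ga is in period 4, group 13; I is in period 5, group 17; Bi is in period 6, group 15.
EA tends to increase across a period and decrease down a group, though the pattern is less regular than for IE or radius.
Here both period and group differ, so the two effects have to be weighed against each other.
Bi > Ga: period and group pull opposite ways; the across-period shift dominates (91 vs 29 kJ/mol).
O > Bi: both effects reinforce here, so O is clearly the higher of the two.
S > O: this pair runs against the simple trend — see the exception note.
I > S: the two effects oppose for this pair; the across-period effect wins (295 vs 200 kJ/mol).
Note the exception: S has a higher electron affinity than O, contrary to the simple trend — the compact 2p subshell of O repels the added electron more than S's larger 3p does.
Tabulated electron affinity (kJ/mol): O 141, S 200, Ga 29, I 295, Bi 91.
So from lowest to highest: Ga < Bi < O < S < I.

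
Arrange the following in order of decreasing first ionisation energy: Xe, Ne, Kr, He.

He, Ne, Kr, Xe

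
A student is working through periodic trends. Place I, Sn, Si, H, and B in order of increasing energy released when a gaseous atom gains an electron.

H is in period 1, group 1; B is in period 2, group 13; Si is in period 3, group 14; Sn is in period 5, group 14; I is in period 5, group 17.
Adding an electron releases more energy for atoms nearer the top right (short of the noble gases).
Neither a single period nor a single group — weigh both effects.
H > B: the two effects oppose for this pair; the down-group effect wins (73 vs 27 kJ/mol).
Sn > H: the two effects oppose for this pair; the across-period effect wins (107 vs 73 kJ/mol).
Si > Sn: Si sits above Sn in group 14, so the down-group effect alone puts Si higher.
I > Si: period and group pull opposite ways; the across-period shift dominates (295 vs 134 kJ/mol).
Tabulated electron affinity (kJ/mol): H 73, B 27, Si 134, Sn 107, I 295.
So from lowest to highest: B < H < Sn < Si < I.

B < H < Sn < Si < I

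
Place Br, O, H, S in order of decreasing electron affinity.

H is in period 1, group 1; O is in period 2, group 16; S is in period 3, group 16; Br is in period 4, group 17.
Electron affinity generally becomes more exothermic across a period toward the halogens and less exothermic down a group.
These span different periods and groups, so the two trends combine.
O > H: period and group pull opposite ways; the across-period shift dominates (141 vs 73 kJ/mol).
S > O: this pair runs against the simple trend — see the exception note.
Br > S: the two effects oppose for this pair; the across-period effect wins (325 vs 200 kJ/mol).
Note the exception: S has a higher electron affinity than O, contrary to the simple trend — the compact 2p subshell of O repels the added electron more than S's larger 3p does.
Tabulated electron affinity (kJ/mol): H 73, O 141, S 200, Br 325.
So from highest to lowest: Br > S > O > H.

Br > S > O > H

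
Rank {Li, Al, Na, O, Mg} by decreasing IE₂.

Li, Na, O, Al, Mg

After 1 electron has been removed, what remains? Li⁺ is the bare [He] core; Al⁺ still has 2 valence electrons; Na⁺ is the bare [Ne] core; O⁺ still has 5 valence electrons; Mg⁺ still has 1 valence electron.
Pulling an electron out of a noble-gas core costs far more than removing a remaining valence electron, so Na and Li sit at the high end of IE_2.
Valence configurations: Al⁺ [Ne]3s², O⁺ [He]2s²2p³, Mg⁺ [Ne]3s¹.
Tabulated IE_2 (kJ/mol): Li 7298, Al 1817, Na 4562, O 3388, Mg 1451.
Hence IE_2: Mg < Al < O < Na < Li.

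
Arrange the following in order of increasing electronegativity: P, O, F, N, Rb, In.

Rb < In < P < N < O < F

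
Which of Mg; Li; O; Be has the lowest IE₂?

Mg

After 1 electron has been removed, what remains? Mg⁺ still has 1 valence electron; Li⁺ is the bare [He] core; O⁺ still has 5 valence electrons; Be⁺ still has 1 valence electron.
Core electrons are held far more tightly than valence electrons, so Li tops the IE_2 order.
Valence configurations: Mg⁺ [Ne]3s¹, O⁺ [He]2s²2p³, Be⁺ [He]2s¹.
Approximate IE_2 values (kJ/mol): Mg 1451, Li 7298, O 3388, Be 1757.
So the second ionization energies run Mg < Be < O < Li.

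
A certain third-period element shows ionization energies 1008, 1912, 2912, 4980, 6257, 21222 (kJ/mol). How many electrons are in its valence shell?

5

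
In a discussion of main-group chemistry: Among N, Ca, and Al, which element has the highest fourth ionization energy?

The fourth ionization energy removes an electron from the +3 ion. For each element: N³⁺ still has 2 valence electrons; Ca³⁺ is already 1 electron into the core; Al³⁺ is the bare [Ne] core.
Usually core removal costs more than valence removal, but here the competition is close: a tightly held n=2 valence electron can cost more to remove than an n=3 core electron, so the actual values have to decide it.
Tabulated IE_4 (kJ/mol): N 7475, Ca 6491, Al 11577.
Putting it together, IE_4: Ca < N < Al.

Al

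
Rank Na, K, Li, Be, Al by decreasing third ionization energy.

Be > Li > Na > K > Al

IE_3 is the cost of taking one more electron from the +2 cation: Na²⁺ is already 1 electron into the core; K²⁺ is already 1 electron into the core; Li²⁺ is already 1 electron into the core; Be²⁺ is the bare [He] core; Al²⁺ still has 1 valence electron.
Breaking into a closed-shell core is much more expensive than removing a leftover valence electron — K, Na, Li and Be have the largest IE_3 here.
Approximate IE_3 values (kJ/mol): Na 6910, K 4420, Li 11815, Be 14849, Al 2745.
Putting it together, IE_3: Al < K < Na < Li < Be.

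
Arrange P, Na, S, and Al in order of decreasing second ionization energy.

Na, S, P, Al

Consider each +1 ion: P⁺ still has 4 valence electrons; Na⁺ is the bare [Ne] core; S⁺ still has 5 valence electrons; Al⁺ still has 2 valence electrons.
Pulling an electron out of a noble-gas core costs far more than removing a remaining valence electron, so Na sits at the high end of IE_2.
Valence configurations: P⁺ [Ne]3s²3p², S⁺ [Ne]3s²3p³, Al⁺ [Ne]3s².
The numbers (kJ/mol): P 1907, Na 4562, S 2252, Al 1817.
Putting it together, IE_2: Al < P < S < Na.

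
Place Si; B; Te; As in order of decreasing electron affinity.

EA tends to increase across a period and decrease down a group, though the pattern is less regular than for IE or radius.
These sit on a diagonal, where the across-period and down-group effects partly cancel.
As > B: the two effects oppose for this pair; the across-period effect wins (78 vs 27 kJ/mol).
Si > As: the two effects oppose for this pair; the down-group effect wins (134 vs 78 kJ/mol).
Te > Si: period and group pull opposite ways; the across-period shift dominates (190 vs 134 kJ/mol).
Tabulated electron affinity (kJ/mol): B 27, Si 134, As 78, Te 190.
So from highest to lowest: Te > Si > As > B.

Te > Si > As > B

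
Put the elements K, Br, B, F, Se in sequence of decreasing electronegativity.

B is in period 2, group 13; F is in period 2, group 17; K is in period 4, group 1; Se is in period 4, group 16; Br is in period 4, group 17.
Smaller atoms with higher effective nuclear charge are more electronegative.
These span different periods and groups, so the two trends combine.
B > K: relative to K, both the across-period and down-group shifts push B's electronegativity up.
Se > B: period and group pull opposite ways; the across-period shift dominates (2.55 vs 2.04).
Br > Se: Br lies to the right of Se in period 4, so the across-period effect alone puts Br higher.
F > Br: they share group 17; the group trend gives F the larger value.
For reference (Pauling): B 2.04, F 3.98, K 0.82, Se 2.55, Br 2.96.
So from highest to lowest: F > Br > Se > B > K.

F > Br > Se > B > K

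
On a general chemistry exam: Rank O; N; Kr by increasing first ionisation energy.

N is in period 2, group 15; O is in period 2, group 16; Kr is in period 4, group 18.
Across a period the outer electron is held more tightly (higher IE₁); down a group it sits in a higher shell, more shielded, and comes off more easily.
Neither a single period nor a single group — weigh both effects.
Kr > O: period and group pull opposite ways; the across-period shift dominates (1351 vs 1314 kJ/mol).
N > Kr: period and group pull opposite ways; the down-group shift dominates (1402 vs 1351 kJ/mol).
Note the exception: N has a higher first ionization energy than O, contrary to the simple trend — pairing an electron in O's 2p⁴ costs repulsion energy, so O ionizes more easily than half-filled N (2p³).
Approximate values (kJ/mol): N 1402, O 1314, Kr 1351.
So from lowest to highest: O < Kr < N.

O < Kr < N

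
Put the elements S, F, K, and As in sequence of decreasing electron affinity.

F is in period 2, group 17; S is in period 3, group 16; K is in period 4, group 1; As is in period 4, group 15.
Electron affinity generally becomes more exothermic across a period toward the halogens and less exothermic down a group.
Neither a single period nor a single group — weigh both effects.
As > K: both are in period 4; the period trend gives As the larger value.
S > As: relative to As, both the across-period and down-group shifts push S's electron affinity up.
F > S: both effects reinforce here, so F is clearly the higher of the two.
Tabulated electron affinity (kJ/mol): F 328, S 200, K 48, As 78.
So from highest to lowest: F > S > As > K.

F, S, As, K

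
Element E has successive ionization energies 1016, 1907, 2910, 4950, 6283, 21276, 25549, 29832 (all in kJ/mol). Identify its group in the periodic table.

Look for the largest jump between consecutive ionization energies: IE6/IE5 ≈ 3.4, far larger than any earlier ratio.
That jump marks the point where a core electron is being removed. So the atom has 5 valence electrons.
A main-group element with 5 valence electrons is in group 15.

Group 15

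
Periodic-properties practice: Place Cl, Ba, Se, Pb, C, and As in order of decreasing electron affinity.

Cl > Se > C > As > Pb > Ba

C is in period 2, group 14; Cl is in period 3, group 17; As is in period 4, group 15; Se is in period 4, group 16; Ba is in period 6, group 2; Pb is in period 6, group 14.
Atoms with high Z_eff and room in the valence shell (especially the halogens) have the most exothermic electron affinities.
Neither a single period nor a single group — weigh both effects.
Pb > Ba: Pb lies to the right of Ba in period 6, so the across-period effect alone puts Pb higher.
As > Pb: both effects reinforce here, so As is clearly the higher of the two.
C > As: period and group pull opposite ways; the down-group shift dominates (122 vs 78 kJ/mol).
Se > C: the two effects oppose for this pair; the across-period effect wins (195 vs 122 kJ/mol).
Cl > Se: relative to Se, both the across-period and down-group shifts push Cl's electron affinity up.
Tabulated electron affinity (kJ/mol): C 122, Cl 349, As 78, Se 195, Ba 14, Pb 35.
So from highest to lowest: Cl > Se > C > As > Pb > Ba.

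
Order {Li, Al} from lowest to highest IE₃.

After 2 electrons have been removed, what remains? Li²⁺ is already 1 electron into the core; Al²⁺ still has 1 valence electron.
Core electrons are held far more tightly than valence electrons, so Li tops the IE_3 order.
Tabulated IE_3 (kJ/mol): Li 11815, Al 2745.
Putting it together, IE_3: Al < Li.

Al, Li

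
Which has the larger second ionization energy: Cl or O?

IE_2 is the cost of taking one more electron from the +1 cation: Cl⁺ still has 6 valence electrons; O⁺ still has 5 valence electrons.
All are still removing valence electrons, so compare the +1 ions as you would atoms: IE_2 generally rises across a period (higher Z_eff) and falls down a group (larger shell), subject to the usual subshell exceptions.
Valence configurations: Cl⁺ [Ne]3s²3p⁴, O⁺ [He]2s²2p³.
Approximate IE_2 values (kJ/mol): Cl 2298, O 3388.
Hence IE_2: Cl < O.

O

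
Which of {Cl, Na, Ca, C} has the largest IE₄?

Na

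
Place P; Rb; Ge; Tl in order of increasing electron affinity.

EA tends to increase across a period and decrease down a group, though the pattern is less regular than for IE or radius.
These span different periods and groups, so the two trends combine.
Rb > Tl: the two effects oppose for this pair; the down-group effect wins (47 vs 19 kJ/mol).
P > Rb: relative to Rb, both the across-period and down-group shifts push P's electron affinity up.
Ge > P: this pair runs against the simple trend — see the exception note.
Note the exception: Ge has a higher electron affinity than P, contrary to the simple trend — adding an electron to P's half-filled np³ subshell costs electron-pairing energy.
Tabulated electron affinity (kJ/mol): P 72, Ge 119, Rb 47, Tl 19.
So from lowest to highest: Tl < Rb < P < Ge.

Tl, Rb, P, Ge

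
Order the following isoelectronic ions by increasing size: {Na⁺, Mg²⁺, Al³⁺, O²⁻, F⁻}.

Al³⁺ < Mg²⁺ < Na⁺ < F⁻ < O²⁻

All of these have 10 electrons, so size is governed by nuclear charge alone: the more protons, the stronger the pull on the same electron cloud, and the smaller the ion.
Nuclear charges: Al³⁺ (Z=13), Mg²⁺ (Z=12), Na⁺ (Z=11), F⁻ (Z=9), O²⁻ (Z=8).
Smallest to largest: Al³⁺ < Mg²⁺ < Na⁺ < F⁻ < O²⁻.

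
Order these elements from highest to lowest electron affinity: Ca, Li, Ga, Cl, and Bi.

EA tends to increase across a period and decrease down a group, though the pattern is less regular than for IE or radius.
Neither a single period nor a single group — weigh both effects.
Ga > Ca: Ga lies to the right of Ca in period 4, so the across-period effect alone puts Ga higher.
Li > Ga: the two effects oppose for this pair; the down-group effect wins (60 vs 29 kJ/mol).
Bi > Li: the two effects oppose for this pair; the across-period effect wins (91 vs 60 kJ/mol).
Cl > Bi: both effects reinforce here, so Cl is clearly the higher of the two.
Tabulated electron affinity (kJ/mol): Li 60, Cl 349, Ca 2, Ga 29, Bi 91.
So from highest to lowest: Cl > Bi > Li > Ga > Ca.

Cl > Bi > Li > Ga > Ca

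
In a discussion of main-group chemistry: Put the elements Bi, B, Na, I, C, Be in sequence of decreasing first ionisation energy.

Be is in period 2, group 2; B is in period 2, group 13; C is in period 2, group 14; Na is in period 3, group 1; I is in period 5, group 17; Bi is in period 6, group 15.
Removing the outermost electron gets harder across a period and easier down a group.
Here both period and group differ, so the two effects have to be weighed against each other.
Bi > Na: the two effects oppose for this pair; the across-period effect wins (703 vs 496 kJ/mol).
B > Bi: the two effects oppose for this pair; the down-group effect wins (801 vs 703 kJ/mol).
Be > B: this pair runs against the simple trend — see the exception note.
I > Be: the two effects oppose for this pair; the across-period effect wins (1008 vs 900 kJ/mol).
C > I: period and group pull opposite ways; the down-group shift dominates (1086 vs 1008 kJ/mol).
Note the exception: Be has a higher first ionization energy than B, contrary to the simple trend — removing B's lone 2p electron is easier than breaking Be's filled 2s².
For reference (kJ/mol): Be 900, B 801, C 1086, Na 496, I 1008, Bi 703.
So from highest to lowest: C > I > Be > B > Bi > Na.

C, I, Be, B, Bi, Na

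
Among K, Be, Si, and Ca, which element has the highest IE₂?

The second ionization energy removes an electron from the +1 ion. For each element: K⁺ is the bare [Ar] core; Be⁺ still has 1 valence electron; Si⁺ still has 3 valence electrons; Ca⁺ still has 1 valence electron.
Core electrons are held far more tightly than valence electrons, so K tops the IE_2 order.
Valence configurations: Be⁺ [He]2s¹, Si⁺ [Ne]3s²3p¹, Ca⁺ [Ar]4s¹.
The numbers (kJ/mol): K 3052, Be 1757, Si 1577, Ca 1145.
Overall IE_2 order: Ca < Si < Be < K.

K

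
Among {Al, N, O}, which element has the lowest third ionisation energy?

Al

Consider each +2 ion: Al²⁺ still has 1 valence electron; N²⁺ still has 3 valence electrons; O²⁺ still has 4 valence electrons.
All are still removing valence electrons, so compare the +2 ions as you would atoms: IE_3 generally rises across a period (higher Z_eff) and falls down a group (larger shell), subject to the usual subshell exceptions.
Valence configurations: Al²⁺ [Ne]3s¹, N²⁺ [He]2s²2p¹, O²⁺ [He]2s²2p².
The numbers (kJ/mol): Al 2745, N 4578, O 5300.
Overall IE_3 order: Al < N < O.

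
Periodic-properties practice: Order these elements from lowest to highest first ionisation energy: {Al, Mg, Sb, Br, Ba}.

Ba < Al < Mg < Sb < Br

Mg is in period 3, group 2; Al is in period 3, group 13; Br is in period 4, group 17; Sb is in period 5, group 15; Ba is in period 6, group 2.
Removing the outermost electron gets harder across a period and easier down a group.
Here both period and group differ, so the two effects have to be weighed against each other.
Al > Ba: both effects reinforce here, so Al is clearly the higher of the two.
Mg > Al: this pair runs against the simple trend — see the exception note.
Sb > Mg: the two effects oppose for this pair; the across-period effect wins (831 vs 738 kJ/mol).
Br > Sb: both effects reinforce here, so Br is clearly the higher of the two.
Note the exception: Mg has a higher first ionization energy than Al, contrary to the simple trend — Al's single 3p electron is easier to remove than one from Mg's filled 3s².
Tabulated first ionization energy (kJ/mol): Mg 738, Al 578, Br 1140, Sb 831, Ba 503.
So from lowest to highest: Ba < Al < Mg < Sb < Br.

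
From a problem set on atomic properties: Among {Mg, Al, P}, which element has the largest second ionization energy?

After 1 electron has been removed, what remains? Mg⁺ still has 1 valence electron; Al⁺ still has 2 valence electrons; P⁺ still has 4 valence electrons.
All are still removing valence electrons, so compare the +1 ions as you would atoms: IE_2 generally rises across a period (higher Z_eff) and falls down a group (larger shell), subject to the usual subshell exceptions.
Valence configurations: Mg⁺ [Ne]3s¹, Al⁺ [Ne]3s², P⁺ [Ne]3s²3p².
Approximate IE_2 values (kJ/mol): Mg 1451, Al 1817, P 1907.
So the second ionization energies run Mg < Al < P.

P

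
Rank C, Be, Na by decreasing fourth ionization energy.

Be, Na, C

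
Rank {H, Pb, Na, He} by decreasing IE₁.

He > H > Pb > Na

H is in period 1, group 1; He is in period 1, group 18; Na is in period 3, group 1; Pb is in period 6, group 14.
First ionization energy rises across a period (greater Z_eff holds electrons more tightly) and falls down a group (valence electrons are farther from the nucleus).
These span different periods and groups, so the two trends combine.
Pb > Na: period and group pull opposite ways; the across-period shift dominates (716 vs 496 kJ/mol).
H > Pb: period and group pull opposite ways; the down-group shift dominates (1312 vs 716 kJ/mol).
He > H: He lies to the right of H in period 1, so the across-period effect alone puts He higher.
Tabulated first ionization energy (kJ/mol): H 1312, He 2372, Na 496, Pb 716.
So from highest to lowest: He > H > Pb > Na.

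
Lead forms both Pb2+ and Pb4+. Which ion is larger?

Both ions have Z = 82 protons, but Pb4+ has lost more electrons, so its remaining electrons feel a larger effective nuclear charge per electron and are pulled in more tightly.
Higher positive charge → smaller ion, so Pb2+ > Pb4+.

Pb2+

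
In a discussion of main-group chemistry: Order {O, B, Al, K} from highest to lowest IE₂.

O, K, B, Al

The second ionization energy removes an electron from the +1 ion. For each element: O⁺ still has 5 valence electrons; B⁺ still has 2 valence electrons; Al⁺ still has 2 valence electrons; K⁺ is the bare [Ar] core.
Usually core removal costs more than valence removal, but here the competition is close: a tightly held n=2 valence electron can cost more to remove than an n=3 core electron, so the actual values have to decide it.
Valence configurations: O⁺ [He]2s²2p³, B⁺ [He]2s², Al⁺ [Ne]3s².
The numbers (kJ/mol): O 3388, B 2427, Al 1817, K 3052.
Putting it together, IE_2: Al < B < K < O.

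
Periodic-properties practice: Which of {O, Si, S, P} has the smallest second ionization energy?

Si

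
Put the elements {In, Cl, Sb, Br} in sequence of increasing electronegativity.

In, Sb, Br, Cl

EN rises left→right (higher Z_eff, smaller atoms) and falls top→bottom (larger, more shielded atoms).
These span different periods and groups, so the two trends combine.
Sb > In: Sb lies to the right of In in period 5, so the across-period effect alone puts Sb higher.
Br > Sb: relative to Sb, both the across-period and down-group shifts push Br's electronegativity up.
Cl > Br: they share group 17; the group trend gives Cl the larger value.
Tabulated electronegativity (Pauling): Cl 3.16, Br 2.96, In 1.78, Sb 2.05.
So from lowest to highest: In < Sb < Br < Cl.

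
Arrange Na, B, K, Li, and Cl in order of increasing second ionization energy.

IE_2 is the cost of taking one more electron from the +1 cation: Na⁺ is the bare [Ne] core; B⁺ still has 2 valence electrons; K⁺ is the bare [Ar] core; Li⁺ is the bare [He] core; Cl⁺ still has 6 valence electrons.
Core electrons are held far more tightly than valence electrons, so K, Na and Li top the IE_2 order.
Valence configurations: B⁺ [He]2s², Cl⁺ [Ne]3s²3p⁴.
The numbers (kJ/mol): Na 4562, B 2427, K 3052, Li 7298, Cl 2298.
So the second ionization energies run Cl < B < K < Na < Li.

Cl, B, K, Na, Li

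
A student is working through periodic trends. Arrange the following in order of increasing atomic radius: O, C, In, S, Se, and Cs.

O, C, S, Se, In, Cs

C is in period 2, group 14; O is in period 2, group 16; S is in period 3, group 16; Se is in period 4, group 16; In is in period 5, group 13; Cs is in period 6, group 1.
Moving right in a period, electrons are added to the same shell under a stronger nuclear pull, so atoms get smaller; moving down, a new shell is opened and atoms get larger.
These span different periods and groups, so the two trends combine.
C > O: both are in period 2; the period trend gives C the larger value.
S > C: period and group pull opposite ways; the down-group shift dominates (103 vs 75 pm).
Se > S: Se sits below S in group 16, so the down-group effect alone puts Se larger.
In > Se: relative to Se, both the across-period and down-group shifts push In's atomic radius up.
Cs > In: both effects reinforce here, so Cs is clearly the larger of the two.
Approximate values (pm): C 75, O 63, S 103, Se 116, In 142, Cs 232.
So from smallest to largest: O < C < S < Se < In < Cs.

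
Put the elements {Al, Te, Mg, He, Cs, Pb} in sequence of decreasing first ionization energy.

He > Te > Mg > Pb > Al > Cs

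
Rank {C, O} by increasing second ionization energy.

After 1 electron has been removed, what remains? C⁺ still has 3 valence electrons; O⁺ still has 5 valence electrons.
All are still removing valence electrons, so compare the +1 ions as you would atoms: IE_2 generally rises across a period (higher Z_eff) and falls down a group (larger shell), subject to the usual subshell exceptions.
Valence configurations: C⁺ [He]2s²2p¹, O⁺ [He]2s²2p³.
Approximate IE_2 values (kJ/mol): C 2353, O 3388.
So the second ionization energies run C < O.

C < O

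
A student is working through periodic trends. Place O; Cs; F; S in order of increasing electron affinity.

EA tends to increase across a period and decrease down a group, though the pattern is less regular than for IE or radius.
Here both period and group differ, so the two effects have to be weighed against each other.
O > Cs: relative to Cs, both the across-period and down-group shifts push O's electron affinity up.
S > O: this pair runs against the simple trend — see the exception note.
F > S: both effects reinforce here, so F is clearly the higher of the two.
Note the exception: S has a higher electron affinity than O, contrary to the simple trend — the compact 2p subshell of O repels the added electron more than S's larger 3p does.
For reference (kJ/mol): O 141, F 328, S 200, Cs 46.
So from lowest to highest: Cs < O < S < F.

Cs < O < S < F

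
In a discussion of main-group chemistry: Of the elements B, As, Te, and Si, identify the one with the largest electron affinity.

EA tends to increase across a period and decrease down a group, though the pattern is less regular than for IE or radius.
A diagonal step moves right (one effect) and down (the opposite effect) at once.
As > B: the two effects oppose for this pair; the across-period effect wins (78 vs 27 kJ/mol).
Si > As: period and group pull opposite ways; the down-group shift dominates (134 vs 78 kJ/mol).
Te > Si: period and group pull opposite ways; the across-period shift dominates (190 vs 134 kJ/mol).
For reference (kJ/mol): B 27, Si 134, As 78, Te 190.
The largest electron affinity among these belongs to Te.

Te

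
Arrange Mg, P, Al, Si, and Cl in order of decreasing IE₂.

Cl > P > Al > Si > Mg

IE_2 is the cost of taking one more electron from the +1 cation: Mg⁺ still has 1 valence electron; P⁺ still has 4 valence electrons; Al⁺ still has 2 valence electrons; Si⁺ still has 3 valence electrons; Cl⁺ still has 6 valence electrons.
All are still removing valence electrons, so compare the +1 ions as you would atoms: IE_2 generally rises across a period (higher Z_eff) and falls down a group (larger shell), subject to the usual subshell exceptions.
Valence configurations: Mg⁺ [Ne]3s¹, P⁺ [Ne]3s²3p², Al⁺ [Ne]3s², Si⁺ [Ne]3s²3p¹, Cl⁺ [Ne]3s²3p⁴.
Si⁺ loses a lone 3p electron whereas Al⁺ must break into a filled 3s² pair, so IE_2(Al) > IE_2(Si) even though Si has the higher nuclear charge.
Tabulated IE_2 (kJ/mol): Mg 1451, P 1907, Al 1817, Si 1577, Cl 2298.
So the second ionization energies run Mg < Si < Al < P < Cl.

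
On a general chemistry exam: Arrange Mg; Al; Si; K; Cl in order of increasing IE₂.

Mg < Si < Al < Cl < K

Consider each +1 ion: Mg⁺ still has 1 valence electron; Al⁺ still has 2 valence electrons; Si⁺ still has 3 valence electrons; K⁺ is the bare [Ar] core; Cl⁺ still has 6 valence electrons.
Pulling an electron out of a noble-gas core costs far more than removing a remaining valence electron, so K sits at the high end of IE_2.
Valence configurations: Mg⁺ [Ne]3s¹, Al⁺ [Ne]3s², Si⁺ [Ne]3s²3p¹, Cl⁺ [Ne]3s²3p⁴.
Si⁺ loses a lone 3p electron whereas Al⁺ must break into a filled 3s² pair, so IE_2(Al) > IE_2(Si) even though Si has the higher nuclear charge.
Tabulated IE_2 (kJ/mol): Mg 1451, Al 1817, Si 1577, K 3052, Cl 2298.
Overall IE_2 order: Mg < Si < Al < Cl < K.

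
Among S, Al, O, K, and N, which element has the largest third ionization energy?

O

After 2 electrons have been removed, what remains? S²⁺ still has 4 valence electrons; Al²⁺ still has 1 valence electron; O²⁺ still has 4 valence electrons; K²⁺ is already 1 electron into the core; N²⁺ still has 3 valence electrons.
Usually core removal costs more than valence removal, but here the competition is close: a tightly held n=2 valence electron can cost more to remove than an n=3 core electron, so the actual values have to decide it.
Valence configurations: S²⁺ [Ne]3s²3p², Al²⁺ [Ne]3s¹, O²⁺ [He]2s²2p², N²⁺ [He]2s²2p¹.
The numbers (kJ/mol): S 3357, Al 2745, O 5300, K 4420, N 4578.
Overall IE_3 order: Al < S < K < N < O.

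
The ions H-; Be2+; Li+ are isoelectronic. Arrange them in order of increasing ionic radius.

All of these have 2 electrons, so size is governed by nuclear charge alone: the more protons, the stronger the pull on the same electron cloud, and the smaller the ion.
Nuclear charges: Be2+ (Z=4), Li+ (Z=3), H- (Z=1).
Smallest to largest: Be2+ < Li+ < H-.

Be2+, Li+, H-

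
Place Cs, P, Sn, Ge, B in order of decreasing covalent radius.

Cs > Sn > Ge > P > B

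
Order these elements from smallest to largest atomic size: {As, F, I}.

F, As, I

F is in period 2, group 17; As is in period 4, group 15; I is in period 5, group 17.
Radius decreases left→right (rising Z_eff, same n) and increases top→bottom (higher n).
These span different periods and groups, so the two trends combine.
As > F: relative to F, both the across-period and down-group shifts push As's atomic radius up.
I > As: period and group pull opposite ways; the down-group shift dominates (133 vs 121 pm).
Tabulated atomic radius (pm): F 64, As 121, I 133.
So from smallest to largest: F < As < I.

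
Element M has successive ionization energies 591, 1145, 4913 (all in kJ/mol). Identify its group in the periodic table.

Group 2

Look for the largest jump between consecutive ionization energies: IE3/IE2 ≈ 4.3, far larger than any earlier ratio.
That jump marks the point where a core electron is being removed. So the atom has 2 valence electrons.
A main-group element with 2 valence electrons is in group 2.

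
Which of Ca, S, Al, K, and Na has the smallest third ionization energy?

Al

The third ionization energy removes an electron from the +2 ion. For each element: Ca²⁺ is the bare [Ar] core; S²⁺ still has 4 valence electrons; Al²⁺ still has 1 valence electron; K²⁺ is already 1 electron into the core; Na²⁺ is already 1 electron into the core.
Core electrons are held far more tightly than valence electrons, so K, Ca and Na top the IE_3 order.
Valence configurations: S²⁺ [Ne]3s²3p², Al²⁺ [Ne]3s¹.
Approximate IE_3 values (kJ/mol): Ca 4912, S 3357, Al 2745, K 4420, Na 6910.
Overall IE_3 order: Al < S < K < Ca < Na.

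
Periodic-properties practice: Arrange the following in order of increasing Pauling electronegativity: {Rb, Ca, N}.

Rb, Ca, N

N is in period 2, group 15; Ca is in period 4, group 2; Rb is in period 5, group 1.
Electronegativity increases across a period and decreases down a group, tracking effective nuclear charge and atomic size.
Neither a single period nor a single group — weigh both effects.
Ca > Rb: both effects reinforce here, so Ca is clearly the higher of the two.
N > Ca: both effects reinforce here, so N is clearly the higher of the two.
Tabulated electronegativity (Pauling): N 3.04, Ca 1.00, Rb 0.82.
So from lowest to highest: Rb < Ca < N.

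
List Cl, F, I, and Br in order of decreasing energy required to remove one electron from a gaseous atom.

F > Cl > Br > I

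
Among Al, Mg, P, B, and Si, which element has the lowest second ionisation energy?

Mg

IE_2 is the cost of taking one more electron from the +1 cation: Al⁺ still has 2 valence electrons; Mg⁺ still has 1 valence electron; P⁺ still has 4 valence electrons; B⁺ still has 2 valence electrons; Si⁺ still has 3 valence electrons.
All are still removing valence electrons, so compare the +1 ions as you would atoms: IE_2 generally rises across a period (higher Z_eff) and falls down a group (larger shell), subject to the usual subshell exceptions.
Valence configurations: Al⁺ [Ne]3s², Mg⁺ [Ne]3s¹, P⁺ [Ne]3s²3p², B⁺ [He]2s², Si⁺ [Ne]3s²3p¹.
Si⁺ loses a lone 3p electron whereas Al⁺ must break into a filled 3s² pair, so IE_2(Al) > IE_2(Si) even though Si has the higher nuclear charge.
Approximate IE_2 values (kJ/mol): Al 1817, Mg 1451, P 1907, B 2427, Si 1577.
So the second ionization energies run Mg < Si < Al < P < B.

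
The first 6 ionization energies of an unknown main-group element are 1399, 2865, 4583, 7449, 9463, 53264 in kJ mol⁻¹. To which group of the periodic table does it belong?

Group 15

Look for the largest jump between consecutive ionization energies: IE6/IE5 ≈ 5.6, far larger than any earlier ratio.
That jump marks the point where a core electron is being removed. So the atom has 5 valence electrons.
A main-group element with 5 valence electrons is in group 15.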